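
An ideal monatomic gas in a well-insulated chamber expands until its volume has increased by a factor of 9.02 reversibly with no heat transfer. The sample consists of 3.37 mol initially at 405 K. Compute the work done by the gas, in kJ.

W ≈ 13.1 kJ

Adiabatic: T₁V₁^(γ−1) = T₂V₂^(γ−1) ⇒ T₂ = T₁ (V₁/V₂)^(γ−1).
γ = 5/3 for a monatomic ideal gas, so γ−1 = 2/3.
T₂ = 405 × (1/9.02)^(2/3) = 93.47 K.
Q = 0, so ΔU = W_on_gas = nCᵥΔT with Cᵥ = R/(γ−1) = 12.47 J/(mol·K).
ΔU = 3.37 × 12.47 × (93.47 − 405) = -13090 J.
Work done by the gas = −ΔU = 13090 J.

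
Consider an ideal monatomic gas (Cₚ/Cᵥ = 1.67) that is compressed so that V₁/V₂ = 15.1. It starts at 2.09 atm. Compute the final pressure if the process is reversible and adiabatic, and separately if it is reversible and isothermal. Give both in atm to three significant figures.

adiabatic: 195 atm; isothermal: 31.6 atm

Isothermal: P₂ = P₁(V₁/V₂) = 2.09×15.1 = 31.56 atm.
Adiabatic: P₂ = P₁(V₁/V₂)^γ = 2.09×15.1^(1.67) = 194.6 atm.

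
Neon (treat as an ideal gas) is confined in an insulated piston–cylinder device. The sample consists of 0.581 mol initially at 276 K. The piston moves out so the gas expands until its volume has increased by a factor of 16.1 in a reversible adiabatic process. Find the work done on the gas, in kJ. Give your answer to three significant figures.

For a reversible adiabat TV^(γ−1) is constant, so T₂ = T₁ (V₁/V₂)^(γ−1).
γ = 5/3 for a monatomic ideal gas, so γ−1 = 2/3.
T₂ = 276 × (1/16.1)^(2/3) = 43.29 K.
Q = 0, so ΔU = W_on_gas = nCᵥΔT with Cᵥ = R/(γ−1) = 12.47 J/(mol·K).
ΔU = 0.581 × 12.47 × (43.29 − 276) = -1686 J.

W ≈ -1.69 kJ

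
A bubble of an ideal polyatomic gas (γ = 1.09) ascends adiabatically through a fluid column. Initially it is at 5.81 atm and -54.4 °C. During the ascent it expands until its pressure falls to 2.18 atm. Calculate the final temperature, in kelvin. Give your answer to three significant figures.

Adiabatic: T₂/T₁ = (P₂/P₁)^((γ−1)/γ).
T₁ = -54.4 °C = 218.7 K.
T₂ = 218.7 × (2.18/5.81)^(0.0826) = 201.7 K.

T₂ ≈ 202 K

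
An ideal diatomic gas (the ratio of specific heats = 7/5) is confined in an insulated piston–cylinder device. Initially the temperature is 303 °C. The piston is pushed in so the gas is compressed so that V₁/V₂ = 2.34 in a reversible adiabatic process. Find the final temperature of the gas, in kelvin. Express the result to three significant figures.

T₂ ≈ 810 K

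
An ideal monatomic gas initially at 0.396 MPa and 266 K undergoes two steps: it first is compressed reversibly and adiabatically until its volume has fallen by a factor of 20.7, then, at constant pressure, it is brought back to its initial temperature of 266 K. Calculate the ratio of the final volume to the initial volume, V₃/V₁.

V₃/V₁ ≈ 0.00641

For a monatomic ideal gas γ = 5/3.
Adiabatic step: V₂/V₁ = 0.04831; T₂ = T₁·20.7^(2/3) = 2005 K.
Isobaric step: V₃/V₂ = T₃/T₂ = 266/2005.
V₃/V₁ = (V₂/V₁)(V₃/V₂) = 0.04831 × (266/2005) = 0.006408.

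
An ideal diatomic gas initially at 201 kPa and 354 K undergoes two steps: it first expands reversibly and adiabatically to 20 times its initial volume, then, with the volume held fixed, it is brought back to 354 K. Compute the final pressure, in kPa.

For a diatomic ideal gas γ = 7/5.
Adiabatic step (PV^γ = const): P₂ = 201×(1/20)^(7/5) = 3.032 kPa; T₂ = 354×(1/20)^(2/5) = 106.8 K.
Isochoric: P₃ = P₂(T₃/T₂) = 3.032 × (354/106.8) = 10.05 kPa.

P₃ ≈ 10.1 kPa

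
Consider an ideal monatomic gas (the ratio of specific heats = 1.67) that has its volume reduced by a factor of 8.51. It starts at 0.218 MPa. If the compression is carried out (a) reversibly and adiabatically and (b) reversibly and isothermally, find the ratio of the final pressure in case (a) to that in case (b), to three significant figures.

P_adiabatic / P_isothermal ≈ 4.20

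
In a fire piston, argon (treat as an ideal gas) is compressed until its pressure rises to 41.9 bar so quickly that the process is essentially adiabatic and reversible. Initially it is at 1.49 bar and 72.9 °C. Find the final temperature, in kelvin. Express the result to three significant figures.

Adiabatic: T₂/T₁ = (P₂/P₁)^((γ−1)/γ).
For a monatomic ideal gas γ = 5/3, so (γ−1)/γ = 2/5.
T₁ = 72.9 °C = 346 K.
T₂ = 346 × (41.9/1.49)^(2/5) = 1314 K.

T₂ ≈ 1310 K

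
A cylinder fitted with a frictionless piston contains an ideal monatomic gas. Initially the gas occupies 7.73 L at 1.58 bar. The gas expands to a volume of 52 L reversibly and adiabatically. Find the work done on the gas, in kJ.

W ≈ -1.32 kJ

γ = 5/3 for a monatomic ideal gas.
P₂ = P₁(V₁/V₂)^γ = 1.58×(7.73/52)^(5/3) = 0.06591 bar.
For a reversible adiabat, W_by_gas = (P₁V₁ − P₂V₂)/(γ−1).
W_by = (158000×0.00773 − 6591×0.052) / (2/3) = 1318 J.
W_on_gas = −W_by = -1318 J.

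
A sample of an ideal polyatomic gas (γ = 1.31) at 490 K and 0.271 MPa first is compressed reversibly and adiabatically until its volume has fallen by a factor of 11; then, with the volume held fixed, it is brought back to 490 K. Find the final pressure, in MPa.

P₃ ≈ 2.98 MPa

Adiabatic step (PV^γ = const): P₂ = 0.271×11^(1.31) = 6.269 MPa; T₂ = 490×11^(0.31) = 1030 K.
Isochoric: P₃ = P₂(T₃/T₂) = 6.269 × (490/1030) = 2.981 MPa.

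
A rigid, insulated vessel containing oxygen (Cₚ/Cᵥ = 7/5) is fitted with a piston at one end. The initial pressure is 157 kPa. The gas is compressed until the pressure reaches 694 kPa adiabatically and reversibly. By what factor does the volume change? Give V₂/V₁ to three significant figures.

From PV^γ = const, V₂/V₁ = (P₁/P₂)^(1/γ).
V₂/V₁ = (157/694)^(5/7) = 0.3459.

V₂/V₁ ≈ 0.346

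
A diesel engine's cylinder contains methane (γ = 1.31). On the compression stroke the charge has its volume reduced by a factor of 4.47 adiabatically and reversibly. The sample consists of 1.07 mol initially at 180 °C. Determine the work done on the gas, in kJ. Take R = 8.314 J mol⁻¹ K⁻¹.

W ≈ 7.68 kJ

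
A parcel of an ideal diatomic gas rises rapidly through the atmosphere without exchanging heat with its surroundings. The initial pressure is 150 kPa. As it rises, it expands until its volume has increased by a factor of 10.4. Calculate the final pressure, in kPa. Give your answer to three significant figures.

P₂ ≈ 5.65 kPa

Adiabatic: P₁V₁^γ = P₂V₂^γ ⇒ P₂ = P₁ (V₁/V₂)^γ.
For a diatomic ideal gas γ = 7/5.
P₂ = 150 × (1/10.4)^(7/5) = 5.653 kPa.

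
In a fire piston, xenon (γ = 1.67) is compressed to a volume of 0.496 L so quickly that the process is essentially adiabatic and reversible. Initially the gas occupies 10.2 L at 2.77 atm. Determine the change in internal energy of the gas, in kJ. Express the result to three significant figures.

ΔU ≈ 28.1 kJ

P₂ = P₁(V₁/V₂)^γ = 2.77×(10.2/0.496)^(1.67) = 431.9 atm.
For a reversible adiabat, W_by_gas = (P₁V₁ − P₂V₂)/(γ−1).
W_by = (280700×0.0102 − 4.376×10^7×0.000496) / (0.67) = -28120 J.
Q = 0 ⇒ ΔU = −W_by = 28120 J.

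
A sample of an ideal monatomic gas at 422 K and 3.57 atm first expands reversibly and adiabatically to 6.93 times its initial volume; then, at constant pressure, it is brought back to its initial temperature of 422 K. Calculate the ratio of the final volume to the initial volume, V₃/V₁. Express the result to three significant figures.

For a monatomic ideal gas γ = 5/3.
Adiabatic step: V₂/V₁ = 6.93; T₂ = T₁·(1/6.93)^(2/3) = 116.1 K.
Isobaric step: V₃/V₂ = T₃/T₂ = 422/116.1.
V₃/V₁ = (V₂/V₁)(V₃/V₂) = 6.93 × (422/116.1) = 25.19.

V₃/V₁ ≈ 25.2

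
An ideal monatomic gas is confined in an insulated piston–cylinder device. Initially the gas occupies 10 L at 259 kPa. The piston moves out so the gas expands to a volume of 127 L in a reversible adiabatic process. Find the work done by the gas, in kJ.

W ≈ 3.17 kJ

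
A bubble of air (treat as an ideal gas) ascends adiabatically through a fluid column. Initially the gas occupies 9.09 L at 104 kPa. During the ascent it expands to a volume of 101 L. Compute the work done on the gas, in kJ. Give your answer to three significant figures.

W ≈ -1.46 kJ

γ = 7/5 for a diatomic ideal gas.
P₂ = P₁(V₁/V₂)^γ = 104×(9.09/101)^(7/5) = 3.573 kPa.
For a reversible adiabat, W_by_gas = (P₁V₁ − P₂V₂)/(γ−1).
W_by = (104000×0.00909 − 3573×0.101) / (2/5) = 1461 J.
W_on_gas = −W_by = -1461 J.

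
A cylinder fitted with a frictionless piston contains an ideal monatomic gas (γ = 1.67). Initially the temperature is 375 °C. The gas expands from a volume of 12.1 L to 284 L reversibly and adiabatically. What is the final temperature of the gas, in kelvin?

Adiabatic: T₁V₁^(γ−1) = T₂V₂^(γ−1) ⇒ T₂ = T₁ (V₁/V₂)^(γ−1).
T₁ = 375 °C = 648.1 K.
T₂ = 648.1 × (12.1/284)^(0.67) = 78.24 K.

T₂ ≈ 78.2 K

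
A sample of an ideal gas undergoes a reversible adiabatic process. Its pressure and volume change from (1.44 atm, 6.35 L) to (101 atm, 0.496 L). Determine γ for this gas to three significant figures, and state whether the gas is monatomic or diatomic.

PV^γ = const ⇒ γ = ln(P₂/P₁) / ln(V₁/V₂).
γ = ln(101/1.44) / ln(6.35/0.496) = 1.667.
γ ≈ 1.67 is close to 5/3, so the gas is monatomic.

γ ≈ 1.67; monatomic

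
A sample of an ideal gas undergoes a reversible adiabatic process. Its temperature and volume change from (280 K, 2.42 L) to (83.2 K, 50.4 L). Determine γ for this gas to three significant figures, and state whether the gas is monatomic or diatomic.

γ ≈ 1.40; diatomic

TV^(γ−1) = const ⇒ γ − 1 = ln(T₂/T₁) / ln(V₁/V₂).
γ = 1 + ln(83.2/280) / ln(2.42/50.4) = 1.4.
γ ≈ 1.40 is close to 7/5, so the gas is diatomic.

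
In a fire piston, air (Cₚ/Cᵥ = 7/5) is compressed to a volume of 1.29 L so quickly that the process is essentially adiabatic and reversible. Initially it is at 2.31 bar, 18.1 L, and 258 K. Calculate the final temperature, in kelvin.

T₂ ≈ 742 K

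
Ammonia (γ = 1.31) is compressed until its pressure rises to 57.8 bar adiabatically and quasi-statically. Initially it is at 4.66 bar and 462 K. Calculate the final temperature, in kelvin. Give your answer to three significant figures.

T₂ ≈ 838 K

Along an adiabat T P^((1−γ)/γ) is constant, so T₂ = T₁ (P₂/P₁)^((γ−1)/γ).
T₂ = 462 × (57.8/4.66)^(0.237) = 838.3 K.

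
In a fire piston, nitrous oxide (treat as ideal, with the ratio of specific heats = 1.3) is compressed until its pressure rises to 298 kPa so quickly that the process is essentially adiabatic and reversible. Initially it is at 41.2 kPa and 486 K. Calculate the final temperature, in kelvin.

Adiabatic: T₂/T₁ = (P₂/P₁)^((γ−1)/γ).
T₂ = 486 × (298/41.2)^(0.231) = 767.3 K.

T₂ ≈ 767 K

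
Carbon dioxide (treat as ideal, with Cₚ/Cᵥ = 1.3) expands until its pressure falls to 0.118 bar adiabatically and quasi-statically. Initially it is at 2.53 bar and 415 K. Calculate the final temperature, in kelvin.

Adiabatic: T₂/T₁ = (P₂/P₁)^((γ−1)/γ).
T₂ = 415 × (0.118/2.53)^(0.231) = 204.6 K.

T₂ ≈ 205 K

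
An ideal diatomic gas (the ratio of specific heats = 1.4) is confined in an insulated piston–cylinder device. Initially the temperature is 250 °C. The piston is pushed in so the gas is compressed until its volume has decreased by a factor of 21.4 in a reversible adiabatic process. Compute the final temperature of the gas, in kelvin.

T₂ ≈ 1780 K

For a reversible adiabat TV^(γ−1) is constant, so T₂ = T₁ (V₁/V₂)^(γ−1).
T₁ = 250 °C = 523.1 K.
T₂ = 523.1 × 21.4^(0.4) = 1782 K.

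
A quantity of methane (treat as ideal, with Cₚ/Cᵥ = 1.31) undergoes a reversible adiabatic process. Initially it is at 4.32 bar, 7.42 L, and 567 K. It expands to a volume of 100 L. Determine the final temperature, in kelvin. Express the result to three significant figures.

T₂ ≈ 253 K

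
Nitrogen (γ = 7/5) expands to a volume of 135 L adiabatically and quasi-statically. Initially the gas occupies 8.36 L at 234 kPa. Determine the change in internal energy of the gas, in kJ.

ΔU ≈ -3.28 kJ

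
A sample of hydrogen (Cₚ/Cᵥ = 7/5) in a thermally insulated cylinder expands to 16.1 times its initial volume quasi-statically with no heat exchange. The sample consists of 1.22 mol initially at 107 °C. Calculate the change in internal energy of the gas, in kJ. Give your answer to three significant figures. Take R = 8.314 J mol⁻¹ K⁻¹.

Adiabatic: T₁V₁^(γ−1) = T₂V₂^(γ−1) ⇒ T₂ = T₁ (V₁/V₂)^(γ−1).
T₁ = 107 °C = 380.1 K.
T₂ = 380.1 × (1/16.1)^(2/5) = 125.1 K.
Q = 0, so ΔU = W_on_gas = nCᵥΔT with Cᵥ = R/(γ−1) = 20.79 J/(mol·K).
ΔU = 1.22 × 20.79 × (125.1 − 380.1) = -6468 J.

ΔU ≈ -6.47 kJ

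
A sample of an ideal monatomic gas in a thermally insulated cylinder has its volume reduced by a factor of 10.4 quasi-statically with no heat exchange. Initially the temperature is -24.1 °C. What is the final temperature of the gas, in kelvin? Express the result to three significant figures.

For a reversible adiabat TV^(γ−1) is constant, so T₂ = T₁ (V₁/V₂)^(γ−1).
For a monatomic ideal gas γ = 5/3, so γ−1 = 2/3.
T₁ = -24.1 °C = 249 K.
T₂ = 249 × 10.4^(2/3) = 1187 K.

T₂ ≈ 1190 K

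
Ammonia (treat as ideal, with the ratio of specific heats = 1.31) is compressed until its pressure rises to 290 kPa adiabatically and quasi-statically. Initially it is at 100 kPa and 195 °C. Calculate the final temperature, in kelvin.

T₂ ≈ 602 K

Adiabatic: T₂/T₁ = (P₂/P₁)^((γ−1)/γ).
T₁ = 195 °C = 468.1 K.
T₂ = 468.1 × (290/100)^(0.237) = 602.3 K.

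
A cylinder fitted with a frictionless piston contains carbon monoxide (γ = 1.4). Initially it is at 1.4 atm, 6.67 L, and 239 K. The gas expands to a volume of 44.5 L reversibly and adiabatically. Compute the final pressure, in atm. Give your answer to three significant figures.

Since PV^γ is constant along a reversible adiabat, P₂ = P₁ (V₁/V₂)^γ.
P₂ = 1.4 × (6.67/44.5)^(1.4) = 0.09822 atm.

P₂ ≈ 0.0982 atm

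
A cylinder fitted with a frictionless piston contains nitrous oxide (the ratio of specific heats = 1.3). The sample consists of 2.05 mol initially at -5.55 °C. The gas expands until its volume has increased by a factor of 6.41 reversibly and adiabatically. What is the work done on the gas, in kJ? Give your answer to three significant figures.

W ≈ -6.50 kJ

For a reversible adiabat TV^(γ−1) is constant, so T₂ = T₁ (V₁/V₂)^(γ−1).
T₁ = -5.55 °C = 267.6 K.
T₂ = 267.6 × (1/6.41)^(0.3) = 153.3 K.
Q = 0, so ΔU = W_on_gas = nCᵥΔT with Cᵥ = R/(γ−1) = 27.71 J/(mol·K).
ΔU = 2.05 × 27.71 × (153.3 − 267.6) = -6496 J.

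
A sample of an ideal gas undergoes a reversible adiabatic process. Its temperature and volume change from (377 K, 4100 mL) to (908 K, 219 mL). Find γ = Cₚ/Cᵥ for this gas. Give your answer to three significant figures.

γ ≈ 1.30

TV^(γ−1) = const ⇒ γ − 1 = ln(T₂/T₁) / ln(V₁/V₂).
γ = 1 + ln(908/377) / ln(4100/219) = 1.3.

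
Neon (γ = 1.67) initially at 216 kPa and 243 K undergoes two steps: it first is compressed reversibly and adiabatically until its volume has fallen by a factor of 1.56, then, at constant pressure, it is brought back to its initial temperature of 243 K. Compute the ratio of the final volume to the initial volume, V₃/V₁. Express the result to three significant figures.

Adiabatic step: V₂/V₁ = 0.641; T₂ = T₁·1.56^(0.67) = 327.3 K.
Isobaric step: V₃/V₂ = T₃/T₂ = 243/327.3.
V₃/V₁ = (V₂/V₁)(V₃/V₂) = 0.641 × (243/327.3) = 0.4759.

V₃/V₁ ≈ 0.476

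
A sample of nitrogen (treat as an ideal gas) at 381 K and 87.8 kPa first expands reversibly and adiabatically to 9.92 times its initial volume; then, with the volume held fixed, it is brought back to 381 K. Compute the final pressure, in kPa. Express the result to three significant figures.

P₃ ≈ 8.85 kPa

For a diatomic ideal gas γ = 7/5.
Adiabatic step (PV^γ = const): P₂ = 87.8×(1/9.92)^(7/5) = 3.535 kPa; T₂ = 381×(1/9.92)^(2/5) = 152.2 K.
Isochoric: P₃ = P₂(T₃/T₂) = 3.535 × (381/152.2) = 8.851 kPa.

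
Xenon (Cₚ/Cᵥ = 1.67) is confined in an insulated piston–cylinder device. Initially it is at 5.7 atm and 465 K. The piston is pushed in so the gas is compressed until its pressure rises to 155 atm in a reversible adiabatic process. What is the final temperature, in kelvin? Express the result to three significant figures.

T₂ ≈ 1750 K

Adiabatic: T₂/T₁ = (P₂/P₁)^((γ−1)/γ).
T₂ = 465 × (155/5.7)^(0.401) = 1750 K.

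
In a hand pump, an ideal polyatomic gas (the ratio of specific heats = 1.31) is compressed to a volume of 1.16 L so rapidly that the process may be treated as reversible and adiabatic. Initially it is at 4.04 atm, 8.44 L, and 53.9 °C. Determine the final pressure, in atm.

Since PV^γ is constant along a reversible adiabat, P₂ = P₁ (V₁/V₂)^γ.
P₂ = 4.04 × (8.44/1.16)^(1.31) = 54.38 atm.

P₂ ≈ 54.4 atm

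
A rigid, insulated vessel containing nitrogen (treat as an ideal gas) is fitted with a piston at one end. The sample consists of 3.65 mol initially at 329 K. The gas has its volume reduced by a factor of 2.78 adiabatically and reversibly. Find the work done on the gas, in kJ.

W ≈ 12.6 kJ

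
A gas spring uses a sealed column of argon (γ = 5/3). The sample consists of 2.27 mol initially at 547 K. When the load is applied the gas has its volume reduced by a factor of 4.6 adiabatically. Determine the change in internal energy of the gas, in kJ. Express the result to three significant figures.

Adiabatic: T₁V₁^(γ−1) = T₂V₂^(γ−1) ⇒ T₂ = T₁ (V₁/V₂)^(γ−1).
T₂ = 547 × 4.6^(2/3) = 1513 K.
Q = 0, so ΔU = W_on_gas = nCᵥΔT with Cᵥ = R/(γ−1) = 12.47 J/(mol·K).
ΔU = 2.27 × 12.47 × (1513 − 547) = 27350 J.

ΔU ≈ 27.3 kJ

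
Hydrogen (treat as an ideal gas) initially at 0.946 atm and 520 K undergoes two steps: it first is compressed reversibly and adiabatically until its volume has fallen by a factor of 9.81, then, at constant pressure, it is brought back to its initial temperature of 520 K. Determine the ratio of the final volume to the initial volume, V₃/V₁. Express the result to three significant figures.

V₃/V₁ ≈ 0.0409

For a diatomic ideal gas γ = 7/5.
Adiabatic step: V₂/V₁ = 0.1019; T₂ = T₁·9.81^(2/5) = 1296 K.
Isobaric step: V₃/V₂ = T₃/T₂ = 520/1296.
V₃/V₁ = (V₂/V₁)(V₃/V₂) = 0.1019 × (520/1296) = 0.04089.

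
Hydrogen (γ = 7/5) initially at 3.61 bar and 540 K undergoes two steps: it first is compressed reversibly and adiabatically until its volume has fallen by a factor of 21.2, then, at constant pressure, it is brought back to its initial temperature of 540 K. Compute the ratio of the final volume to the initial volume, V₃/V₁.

Adiabatic step: V₂/V₁ = 0.04717; T₂ = T₁·21.2^(2/5) = 1832 K.
Isobaric step: V₃/V₂ = T₃/T₂ = 540/1832.
V₃/V₁ = (V₂/V₁)(V₃/V₂) = 0.04717 × (540/1832) = 0.0139.

V₃/V₁ ≈ 0.0139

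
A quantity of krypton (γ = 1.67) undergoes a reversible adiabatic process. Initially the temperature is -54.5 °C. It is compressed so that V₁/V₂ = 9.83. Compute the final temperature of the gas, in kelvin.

For a reversible adiabat TV^(γ−1) is constant, so T₂ = T₁ (V₁/V₂)^(γ−1).
T₁ = -54.5 °C = 218.6 K.
T₂ = 218.6 × 9.83^(0.67) = 1011 K.

T₂ ≈ 1010 K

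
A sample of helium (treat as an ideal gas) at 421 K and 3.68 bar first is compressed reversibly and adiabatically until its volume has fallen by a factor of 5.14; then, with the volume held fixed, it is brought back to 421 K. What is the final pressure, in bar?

For a monatomic ideal gas γ = 5/3.
Adiabatic step (PV^γ = const): P₂ = 3.68×5.14^(5/3) = 56.34 bar; T₂ = 421×5.14^(2/3) = 1254 K.
Isochoric: P₃ = P₂(T₃/T₂) = 56.34 × (421/1254) = 18.92 bar.

P₃ ≈ 18.9 bar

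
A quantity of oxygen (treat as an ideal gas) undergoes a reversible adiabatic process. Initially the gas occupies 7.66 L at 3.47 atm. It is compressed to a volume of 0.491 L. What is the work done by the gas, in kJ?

γ = 7/5 for a diatomic ideal gas.
P₂ = P₁(V₁/V₂)^γ = 3.47×(7.66/0.491)^(7/5) = 162.5 atm.
For a reversible adiabat, W_by_gas = (P₁V₁ − P₂V₂)/(γ−1).
W_by = (351600×0.00766 − 1.646×10^7×0.000491) / (2/5) = -13470 J.

W ≈ -13.5 kJ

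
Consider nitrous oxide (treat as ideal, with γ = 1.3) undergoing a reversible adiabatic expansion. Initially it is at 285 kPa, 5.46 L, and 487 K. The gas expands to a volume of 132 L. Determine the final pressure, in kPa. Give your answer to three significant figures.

P₂ ≈ 4.53 kPa

Adiabatic: P₁V₁^γ = P₂V₂^γ ⇒ P₂ = P₁ (V₁/V₂)^γ.
P₂ = 285 × (5.46/132)^(1.3) = 4.534 kPa.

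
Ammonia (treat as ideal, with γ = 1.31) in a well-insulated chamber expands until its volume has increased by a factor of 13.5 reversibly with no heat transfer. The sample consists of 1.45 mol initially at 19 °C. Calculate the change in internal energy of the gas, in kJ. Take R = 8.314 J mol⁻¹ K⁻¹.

ΔU ≈ -6.29 kJ

Adiabatic: T₁V₁^(γ−1) = T₂V₂^(γ−1) ⇒ T₂ = T₁ (V₁/V₂)^(γ−1).
T₁ = 19 °C = 292.1 K.
T₂ = 292.1 × (1/13.5)^(0.31) = 130.4 K.
Q = 0, so ΔU = W_on_gas = nCᵥΔT with Cᵥ = R/(γ−1) = 26.82 J/(mol·K).
ΔU = 1.45 × 26.82 × (130.4 − 292.1) = -6291 J.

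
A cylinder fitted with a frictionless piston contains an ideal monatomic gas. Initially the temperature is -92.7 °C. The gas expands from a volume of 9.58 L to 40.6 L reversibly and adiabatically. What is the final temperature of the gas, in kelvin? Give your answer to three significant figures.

T₂ ≈ 68.9 K

Adiabatic: T₁V₁^(γ−1) = T₂V₂^(γ−1) ⇒ T₂ = T₁ (V₁/V₂)^(γ−1).
For a monatomic ideal gas γ = 5/3, so γ−1 = 2/3.
T₁ = -92.7 °C = 180.4 K.
T₂ = 180.4 × (9.58/40.6)^(2/3) = 68.9 K.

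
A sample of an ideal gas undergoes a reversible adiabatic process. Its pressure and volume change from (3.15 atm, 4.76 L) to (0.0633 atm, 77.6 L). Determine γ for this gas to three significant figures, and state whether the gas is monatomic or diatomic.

γ ≈ 1.40; diatomic

PV^γ = const ⇒ γ = ln(P₂/P₁) / ln(V₁/V₂).
γ = ln(0.0633/3.15) / ln(4.76/77.6) = 1.4.
γ ≈ 1.40 is close to 7/5, so the gas is diatomic.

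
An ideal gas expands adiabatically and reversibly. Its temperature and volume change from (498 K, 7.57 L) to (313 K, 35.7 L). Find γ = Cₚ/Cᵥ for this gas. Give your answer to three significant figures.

TV^(γ−1) = const ⇒ γ − 1 = ln(T₂/T₁) / ln(V₁/V₂).
γ = 1 + ln(313/498) / ln(7.57/35.7) = 1.299.

γ ≈ 1.30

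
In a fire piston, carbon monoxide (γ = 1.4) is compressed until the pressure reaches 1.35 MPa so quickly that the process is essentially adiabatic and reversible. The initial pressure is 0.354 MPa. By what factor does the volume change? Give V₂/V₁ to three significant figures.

V₂/V₁ ≈ 0.384

From PV^γ = const, V₂/V₁ = (P₁/P₂)^(1/γ).
V₂/V₁ = (0.354/1.35)^(0.714) = 0.3844.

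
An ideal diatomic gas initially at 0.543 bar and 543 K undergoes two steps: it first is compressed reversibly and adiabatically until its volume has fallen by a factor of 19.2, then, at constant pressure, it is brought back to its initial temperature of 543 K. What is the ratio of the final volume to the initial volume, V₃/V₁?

V₃/V₁ ≈ 0.0160

For a diatomic ideal gas γ = 7/5.
Adiabatic step: V₂/V₁ = 0.05208; T₂ = T₁·19.2^(2/5) = 1771 K.
Isobaric step: V₃/V₂ = T₃/T₂ = 543/1771.
V₃/V₁ = (V₂/V₁)(V₃/V₂) = 0.05208 × (543/1771) = 0.01597.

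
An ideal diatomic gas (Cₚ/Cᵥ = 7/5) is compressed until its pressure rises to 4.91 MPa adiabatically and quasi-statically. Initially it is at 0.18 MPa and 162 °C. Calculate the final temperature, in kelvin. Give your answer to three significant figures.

T₂ ≈ 1120 K

Along an adiabat T P^((1−γ)/γ) is constant, so T₂ = T₁ (P₂/P₁)^((γ−1)/γ).
T₁ = 162 °C = 435.1 K.
T₂ = 435.1 × (4.91/0.18)^(2/7) = 1119 K.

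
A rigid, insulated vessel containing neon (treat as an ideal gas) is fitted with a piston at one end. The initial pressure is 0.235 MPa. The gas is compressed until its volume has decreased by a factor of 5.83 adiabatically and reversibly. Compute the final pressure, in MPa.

P₂ ≈ 4.44 MPa

Adiabatic: P₁V₁^γ = P₂V₂^γ ⇒ P₂ = P₁ (V₁/V₂)^γ.
For a monatomic ideal gas γ = 5/3.
P₂ = 0.235 × 5.83^(5/3) = 4.438 MPa.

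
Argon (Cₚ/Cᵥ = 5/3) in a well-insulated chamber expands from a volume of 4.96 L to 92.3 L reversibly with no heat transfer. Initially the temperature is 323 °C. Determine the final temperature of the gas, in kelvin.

T₂ ≈ 84.9 K

For a reversible adiabat TV^(γ−1) is constant, so T₂ = T₁ (V₁/V₂)^(γ−1).
T₁ = 323 °C = 596.1 K.
T₂ = 596.1 × (4.96/92.3)^(2/3) = 84.89 K.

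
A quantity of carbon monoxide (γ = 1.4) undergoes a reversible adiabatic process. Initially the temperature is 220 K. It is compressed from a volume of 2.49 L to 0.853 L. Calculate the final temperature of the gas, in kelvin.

Adiabatic: T₁V₁^(γ−1) = T₂V₂^(γ−1) ⇒ T₂ = T₁ (V₁/V₂)^(γ−1).
T₂ = 220 × (2.49/0.853)^(0.4) = 337.7 K.

T₂ ≈ 338 K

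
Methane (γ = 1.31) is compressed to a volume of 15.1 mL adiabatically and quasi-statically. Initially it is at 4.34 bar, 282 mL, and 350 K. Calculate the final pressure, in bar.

Since PV^γ is constant along a reversible adiabat, P₂ = P₁ (V₁/V₂)^γ.
P₂ = 4.34 × (282/15.1)^(1.31) = 200.8 bar.

P₂ ≈ 201 bar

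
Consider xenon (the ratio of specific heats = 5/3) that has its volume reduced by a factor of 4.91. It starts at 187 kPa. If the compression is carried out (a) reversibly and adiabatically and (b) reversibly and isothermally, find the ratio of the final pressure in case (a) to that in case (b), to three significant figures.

P_adiabatic / P_isothermal ≈ 2.89

Isothermal: P_b = P₁(V₁/V₂) = 187×4.91.
Adiabatic: P_a = P₁(V₁/V₂)^γ = 187×4.91^(5/3).
P_a/P_b = (V₁/V₂)^(γ−1) = 4.91^(2/3) = 2.889.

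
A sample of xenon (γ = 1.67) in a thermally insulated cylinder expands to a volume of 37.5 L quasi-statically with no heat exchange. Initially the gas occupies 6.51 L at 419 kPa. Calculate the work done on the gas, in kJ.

W ≈ -2.81 kJ

P₂ = P₁(V₁/V₂)^γ = 419×(6.51/37.5)^(1.67) = 22.5 kPa.
For a reversible adiabat, W_by_gas = (P₁V₁ − P₂V₂)/(γ−1).
W_by = (419000×0.00651 − 22500×0.0375) / (0.67) = 2812 J.
W_on_gas = −W_by = -2812 J.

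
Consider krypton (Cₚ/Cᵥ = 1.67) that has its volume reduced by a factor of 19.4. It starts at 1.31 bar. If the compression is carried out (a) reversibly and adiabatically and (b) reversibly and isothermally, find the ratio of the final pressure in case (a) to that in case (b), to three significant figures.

Isothermal: P_b = P₁(V₁/V₂) = 1.31×19.4.
Adiabatic: P_a = P₁(V₁/V₂)^γ = 1.31×19.4^(1.67).
P_a/P_b = (V₁/V₂)^(γ−1) = 19.4^(0.67) = 7.292.

P_adiabatic / P_isothermal ≈ 7.29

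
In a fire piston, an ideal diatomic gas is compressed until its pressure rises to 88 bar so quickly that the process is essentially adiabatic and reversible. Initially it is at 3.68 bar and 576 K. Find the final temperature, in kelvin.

Adiabatic: T₂/T₁ = (P₂/P₁)^((γ−1)/γ).
For a diatomic ideal gas γ = 7/5, so (γ−1)/γ = 2/7.
T₂ = 576 × (88/3.68)^(2/7) = 1427 K.

T₂ ≈ 1430 K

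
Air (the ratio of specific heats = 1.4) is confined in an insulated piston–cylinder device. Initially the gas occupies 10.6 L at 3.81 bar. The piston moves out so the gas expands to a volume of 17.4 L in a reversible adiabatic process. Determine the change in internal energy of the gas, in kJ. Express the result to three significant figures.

ΔU ≈ -1.82 kJ

P₂ = P₁(V₁/V₂)^γ = 3.81×(10.6/17.4)^(1.4) = 1.904 bar.
For a reversible adiabat, W_by_gas = (P₁V₁ − P₂V₂)/(γ−1).
W_by = (381000×0.0106 − 190400×0.0174) / (0.4) = 1816 J.
Q = 0 ⇒ ΔU = −W_by = -1816 J.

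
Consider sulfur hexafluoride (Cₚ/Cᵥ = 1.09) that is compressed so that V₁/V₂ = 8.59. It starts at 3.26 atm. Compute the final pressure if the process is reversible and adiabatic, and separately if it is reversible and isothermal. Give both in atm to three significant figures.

Isothermal: P₂ = P₁(V₁/V₂) = 3.26×8.59 = 28 atm.
Adiabatic: P₂ = P₁(V₁/V₂)^γ = 3.26×8.59^(1.09) = 33.98 atm.

adiabatic: 34.0 atm; isothermal: 28.0 atm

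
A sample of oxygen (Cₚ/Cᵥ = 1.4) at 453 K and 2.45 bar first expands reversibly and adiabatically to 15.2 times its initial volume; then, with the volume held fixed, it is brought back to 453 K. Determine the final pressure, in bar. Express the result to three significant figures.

Adiabatic step (PV^γ = const): P₂ = 2.45×(1/15.2)^(1.4) = 0.05427 bar; T₂ = 453×(1/15.2)^(0.4) = 152.5 K.
Isochoric: P₃ = P₂(T₃/T₂) = 0.05427 × (453/152.5) = 0.1612 bar.

P₃ ≈ 0.161 bar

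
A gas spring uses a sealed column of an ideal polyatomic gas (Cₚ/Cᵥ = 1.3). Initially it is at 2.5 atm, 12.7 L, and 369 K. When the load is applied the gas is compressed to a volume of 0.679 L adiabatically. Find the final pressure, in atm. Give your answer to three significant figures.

P₂ ≈ 113 atm

Adiabatic: P₁V₁^γ = P₂V₂^γ ⇒ P₂ = P₁ (V₁/V₂)^γ.
P₂ = 2.5 × (12.7/0.679)^(1.3) = 112.6 atm.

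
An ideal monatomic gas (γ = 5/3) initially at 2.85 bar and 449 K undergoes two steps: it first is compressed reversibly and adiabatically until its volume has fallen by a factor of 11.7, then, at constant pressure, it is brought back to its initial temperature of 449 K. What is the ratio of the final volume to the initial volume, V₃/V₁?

V₃/V₁ ≈ 0.0166

Adiabatic step: V₂/V₁ = 0.08547; T₂ = T₁·11.7^(2/3) = 2314 K.
Isobaric step: V₃/V₂ = T₃/T₂ = 449/2314.
V₃/V₁ = (V₂/V₁)(V₃/V₂) = 0.08547 × (449/2314) = 0.01658.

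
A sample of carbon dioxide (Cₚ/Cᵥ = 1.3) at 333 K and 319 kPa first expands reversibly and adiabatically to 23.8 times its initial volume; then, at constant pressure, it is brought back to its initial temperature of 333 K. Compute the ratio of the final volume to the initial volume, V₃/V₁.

V₃/V₁ ≈ 61.6

Adiabatic step: V₂/V₁ = 23.8; T₂ = T₁·(1/23.8)^(0.3) = 128.7 K.
Isobaric step: V₃/V₂ = T₃/T₂ = 333/128.7.
V₃/V₁ = (V₂/V₁)(V₃/V₂) = 23.8 × (333/128.7) = 61.6.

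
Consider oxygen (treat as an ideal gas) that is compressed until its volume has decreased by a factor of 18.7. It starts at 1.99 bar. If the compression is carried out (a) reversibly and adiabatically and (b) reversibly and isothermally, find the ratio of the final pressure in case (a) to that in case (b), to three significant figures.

P_adiabatic / P_isothermal ≈ 3.23

For a diatomic ideal gas γ = 7/5.
Isothermal: P_b = P₁(V₁/V₂) = 1.99×18.7.
Adiabatic: P_a = P₁(V₁/V₂)^γ = 1.99×18.7^(7/5).
P_a/P_b = (V₁/V₂)^(γ−1) = 18.7^(2/5) = 3.227.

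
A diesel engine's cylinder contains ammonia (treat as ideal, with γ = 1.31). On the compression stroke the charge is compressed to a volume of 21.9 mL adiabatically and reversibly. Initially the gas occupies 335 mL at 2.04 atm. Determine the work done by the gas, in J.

P₂ = P₁(V₁/V₂)^γ = 2.04×(335/21.9)^(1.31) = 72.69 atm.
For a reversible adiabat, W_by_gas = (P₁V₁ − P₂V₂)/(γ−1).
W_by = (206700×0.000335 − 7.365×10^6×2.19×10^-5) / (0.31) = -296.9 J.

W ≈ -297 J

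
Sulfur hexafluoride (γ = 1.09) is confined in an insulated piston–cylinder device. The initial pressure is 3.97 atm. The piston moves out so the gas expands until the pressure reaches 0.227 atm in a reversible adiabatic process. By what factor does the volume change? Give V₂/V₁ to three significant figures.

V₂/V₁ ≈ 13.8

From PV^γ = const, V₂/V₁ = (P₁/P₂)^(1/γ).
V₂/V₁ = (3.97/0.227)^(0.917) = 13.81.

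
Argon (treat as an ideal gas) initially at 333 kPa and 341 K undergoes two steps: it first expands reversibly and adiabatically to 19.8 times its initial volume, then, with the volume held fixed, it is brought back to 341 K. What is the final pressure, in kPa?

P₃ ≈ 16.8 kPa

For a monatomic ideal gas γ = 5/3.
Adiabatic step (PV^γ = const): P₂ = 333×(1/19.8)^(5/3) = 2.298 kPa; T₂ = 341×(1/19.8)^(2/3) = 46.59 K.
Isochoric: P₃ = P₂(T₃/T₂) = 2.298 × (341/46.59) = 16.82 kPa.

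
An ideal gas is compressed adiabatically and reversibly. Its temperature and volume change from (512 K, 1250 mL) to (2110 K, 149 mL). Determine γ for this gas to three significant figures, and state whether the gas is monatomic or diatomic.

γ ≈ 1.67; monatomic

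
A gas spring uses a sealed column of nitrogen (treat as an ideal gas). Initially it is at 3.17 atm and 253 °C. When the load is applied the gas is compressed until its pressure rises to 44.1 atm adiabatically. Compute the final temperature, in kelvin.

T₂ ≈ 1120 K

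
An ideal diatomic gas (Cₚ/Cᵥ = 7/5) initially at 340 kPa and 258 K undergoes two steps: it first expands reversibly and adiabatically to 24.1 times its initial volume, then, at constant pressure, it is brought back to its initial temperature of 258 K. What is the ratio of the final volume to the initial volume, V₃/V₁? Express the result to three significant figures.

V₃/V₁ ≈ 86.1

Adiabatic step: V₂/V₁ = 24.1; T₂ = T₁·(1/24.1)^(2/5) = 72.25 K.
Isobaric step: V₃/V₂ = T₃/T₂ = 258/72.25.
V₃/V₁ = (V₂/V₁)(V₃/V₂) = 24.1 × (258/72.25) = 86.06.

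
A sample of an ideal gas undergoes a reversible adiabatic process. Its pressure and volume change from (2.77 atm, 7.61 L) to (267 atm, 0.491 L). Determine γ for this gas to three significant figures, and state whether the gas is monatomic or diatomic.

γ ≈ 1.67; monatomic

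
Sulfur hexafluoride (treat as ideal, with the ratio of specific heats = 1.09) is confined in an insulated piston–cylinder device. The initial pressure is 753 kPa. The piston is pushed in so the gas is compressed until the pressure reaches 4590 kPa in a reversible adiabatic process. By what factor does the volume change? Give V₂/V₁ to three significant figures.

From PV^γ = const, V₂/V₁ = (P₁/P₂)^(1/γ).
V₂/V₁ = (753/4590)^(0.917) = 0.1905.

V₂/V₁ ≈ 0.190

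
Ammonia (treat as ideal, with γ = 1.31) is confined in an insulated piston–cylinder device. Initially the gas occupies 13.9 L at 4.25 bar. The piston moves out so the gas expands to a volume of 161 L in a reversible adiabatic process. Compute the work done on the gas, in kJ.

P₂ = P₁(V₁/V₂)^γ = 4.25×(13.9/161)^(1.31) = 0.1717 bar.
For a reversible adiabat, W_by_gas = (P₁V₁ − P₂V₂)/(γ−1).
W_by = (425000×0.0139 − 17170×0.161) / (0.31) = 10140 J.
W_on_gas = −W_by = -10140 J.

W ≈ -10.1 kJ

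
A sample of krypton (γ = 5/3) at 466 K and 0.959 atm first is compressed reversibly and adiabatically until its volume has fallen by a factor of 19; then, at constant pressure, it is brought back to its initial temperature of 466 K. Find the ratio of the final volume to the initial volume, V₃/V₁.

Adiabatic step: V₂/V₁ = 0.05263; T₂ = T₁·19^(2/3) = 3318 K.
Isobaric step: V₃/V₂ = T₃/T₂ = 466/3318.
V₃/V₁ = (V₂/V₁)(V₃/V₂) = 0.05263 × (466/3318) = 0.007392.

V₃/V₁ ≈ 0.00739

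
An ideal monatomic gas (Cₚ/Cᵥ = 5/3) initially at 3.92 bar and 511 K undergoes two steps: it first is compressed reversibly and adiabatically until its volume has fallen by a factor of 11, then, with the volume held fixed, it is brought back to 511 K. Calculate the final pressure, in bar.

P₃ ≈ 43.1 bar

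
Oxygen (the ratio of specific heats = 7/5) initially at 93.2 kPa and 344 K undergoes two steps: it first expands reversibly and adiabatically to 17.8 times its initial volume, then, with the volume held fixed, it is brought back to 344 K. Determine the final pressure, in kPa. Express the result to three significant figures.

Adiabatic step (PV^γ = const): P₂ = 93.2×(1/17.8)^(7/5) = 1.655 kPa; T₂ = 344×(1/17.8)^(2/5) = 108.7 K.
Isochoric: P₃ = P₂(T₃/T₂) = 1.655 × (344/108.7) = 5.236 kPa.

P₃ ≈ 5.24 kPa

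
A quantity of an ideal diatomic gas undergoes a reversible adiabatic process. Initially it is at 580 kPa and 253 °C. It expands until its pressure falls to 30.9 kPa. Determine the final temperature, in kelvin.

Adiabatic: T₂/T₁ = (P₂/P₁)^((γ−1)/γ).
For a diatomic ideal gas γ = 7/5, so (γ−1)/γ = 2/7.
T₁ = 253 °C = 526.1 K.
T₂ = 526.1 × (30.9/580)^(2/7) = 227.6 K.

T₂ ≈ 228 K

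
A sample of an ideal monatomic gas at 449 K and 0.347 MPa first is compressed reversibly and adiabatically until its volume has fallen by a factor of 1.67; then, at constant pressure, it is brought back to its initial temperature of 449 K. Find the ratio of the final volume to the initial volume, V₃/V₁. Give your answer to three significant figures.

V₃/V₁ ≈ 0.425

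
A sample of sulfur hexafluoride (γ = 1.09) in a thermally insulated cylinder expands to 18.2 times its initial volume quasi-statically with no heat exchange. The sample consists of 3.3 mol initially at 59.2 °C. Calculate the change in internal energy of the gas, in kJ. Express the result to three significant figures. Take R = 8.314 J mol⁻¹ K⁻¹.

ΔU ≈ -23.3 kJ

For a reversible adiabat TV^(γ−1) is constant, so T₂ = T₁ (V₁/V₂)^(γ−1).
T₁ = 59.2 °C = 332.3 K.
T₂ = 332.3 × (1/18.2)^(0.09) = 256 K.
Q = 0, so ΔU = W_on_gas = nCᵥΔT with Cᵥ = R/(γ−1) = 92.38 J/(mol·K).
ΔU = 3.3 × 92.38 × (256 − 332.3) = -23280 J.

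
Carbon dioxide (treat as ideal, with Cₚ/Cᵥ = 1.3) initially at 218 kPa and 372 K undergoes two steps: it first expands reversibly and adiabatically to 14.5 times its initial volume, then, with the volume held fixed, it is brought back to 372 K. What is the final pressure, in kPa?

P₃ ≈ 15.0 kPa

Adiabatic step (PV^γ = const): P₂ = 218×(1/14.5)^(1.3) = 6.74 kPa; T₂ = 372×(1/14.5)^(0.3) = 166.8 K.
Isochoric: P₃ = P₂(T₃/T₂) = 6.74 × (372/166.8) = 15.03 kPa.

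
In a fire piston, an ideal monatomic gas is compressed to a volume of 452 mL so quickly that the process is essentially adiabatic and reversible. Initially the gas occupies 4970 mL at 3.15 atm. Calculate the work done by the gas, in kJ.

W ≈ -9.39 kJ

γ = 5/3 for a monatomic ideal gas.
P₂ = P₁(V₁/V₂)^γ = 3.15×(4970/452)^(5/3) = 171.3 atm.
For a reversible adiabat, W_by_gas = (P₁V₁ − P₂V₂)/(γ−1).
W_by = (319200×0.00497 − 1.735×10^7×0.000452) / (2/3) = -9386 J.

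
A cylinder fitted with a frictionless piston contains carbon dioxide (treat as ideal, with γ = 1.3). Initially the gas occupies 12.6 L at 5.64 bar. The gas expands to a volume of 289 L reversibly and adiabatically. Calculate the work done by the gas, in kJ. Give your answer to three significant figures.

W ≈ 14.4 kJ

P₂ = P₁(V₁/V₂)^γ = 5.64×(12.6/289)^(1.3) = 0.09607 bar.
For a reversible adiabat, W_by_gas = (P₁V₁ − P₂V₂)/(γ−1).
W_by = (564000×0.0126 − 9607×0.289) / (0.3) = 14430 J.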